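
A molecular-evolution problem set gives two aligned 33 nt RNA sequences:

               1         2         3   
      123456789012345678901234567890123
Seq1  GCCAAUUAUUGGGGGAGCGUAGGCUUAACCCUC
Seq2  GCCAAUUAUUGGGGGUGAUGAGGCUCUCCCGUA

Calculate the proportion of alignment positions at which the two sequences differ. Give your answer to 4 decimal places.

Differing sites — 16:A/U; 18:C/A; 19:G/U; 20:U/G; 26:U/C; 27:A/U; 28:A/C; 31:C/G; 33:C/A.
There are 9 differences over 33 sites, so p = 9/33 = 0.2727.

0.2727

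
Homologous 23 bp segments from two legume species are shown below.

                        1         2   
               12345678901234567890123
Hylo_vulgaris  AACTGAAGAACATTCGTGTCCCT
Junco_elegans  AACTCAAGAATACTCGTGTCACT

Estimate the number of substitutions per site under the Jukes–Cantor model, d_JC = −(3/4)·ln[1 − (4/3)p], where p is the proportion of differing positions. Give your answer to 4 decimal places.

0.1979

Mismatches occur at site 5 (G/C), site 11 (C/T), site 13 (T/C), site 21 (C/A).
p = 4/23 = 0.173913.
d = −0.75 · ln(1 − (4/3)·0.173913) = −0.75 · ln(0.768116) = −0.75 · (-0.263815) = 0.1979.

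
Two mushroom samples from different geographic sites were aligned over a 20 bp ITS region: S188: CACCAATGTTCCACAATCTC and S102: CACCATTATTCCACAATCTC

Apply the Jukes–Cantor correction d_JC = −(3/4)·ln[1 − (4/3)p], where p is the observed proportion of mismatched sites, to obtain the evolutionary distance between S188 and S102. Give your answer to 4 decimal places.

0.1073

The sequences differ at positions 6 (A/T), 8 (G/A).
p = 2/20 = 0.100000.
d = −0.75 · ln(1 − (4/3)·0.100000) = −0.75 · ln(0.866667) = −0.75 · (-0.143100) = 0.1073.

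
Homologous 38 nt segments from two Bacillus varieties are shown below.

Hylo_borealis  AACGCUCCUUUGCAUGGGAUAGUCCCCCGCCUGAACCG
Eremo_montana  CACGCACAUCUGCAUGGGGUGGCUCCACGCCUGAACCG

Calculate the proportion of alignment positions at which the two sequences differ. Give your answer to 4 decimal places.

0.2368

Mismatches occur at site 1 (A→C), site 6 (U→A), site 8 (C→A), site 10 (U→C), site 19 (A→G), site 21 (A→G), site 23 (U→C), site 24 (C→U), site 27 (C→A).
There are 9 differences over 38 sites, so p = 9/38 = 0.2368.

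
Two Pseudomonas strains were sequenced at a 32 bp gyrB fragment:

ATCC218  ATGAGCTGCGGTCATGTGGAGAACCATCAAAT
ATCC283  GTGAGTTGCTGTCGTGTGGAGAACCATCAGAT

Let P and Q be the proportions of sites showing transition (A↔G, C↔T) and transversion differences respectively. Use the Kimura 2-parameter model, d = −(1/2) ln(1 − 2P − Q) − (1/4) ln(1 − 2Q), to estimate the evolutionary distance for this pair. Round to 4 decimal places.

Mismatches occur at site 1 (A↔G, transition), site 6 (C↔T, transition), site 10 (G↔T, transversion), site 14 (A↔G, transition), site 30 (A↔G, transition).
Of the 5 differences, 4 transitions and 1 transversion over 32 sites: P = 4/32 = 0.125000, Q = 1/32 = 0.031250.
d = −0.5·ln(0.718750) − 0.25·ln(0.937500) = −0.5·(-0.330242) − 0.25·(-0.064539) = 0.1813.

0.1813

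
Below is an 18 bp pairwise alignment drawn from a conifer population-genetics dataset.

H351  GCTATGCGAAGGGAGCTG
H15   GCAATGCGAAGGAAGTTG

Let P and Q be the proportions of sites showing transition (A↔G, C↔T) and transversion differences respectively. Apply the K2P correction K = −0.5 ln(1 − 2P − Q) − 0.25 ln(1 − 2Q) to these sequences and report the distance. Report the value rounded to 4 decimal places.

The sequences differ at positions 3 (T/A, transversion), 13 (G/A, transition), 16 (C/T, transition).
Of the 3 differences, 2 transitions and 1 transversion over 18 sites: P = 2/18 = 0.111111, Q = 1/18 = 0.055556.
d = −0.5·ln(0.722222) − 0.25·ln(0.888888) = −0.5·(-0.325423) − 0.25·(-0.117784) = 0.1922.

0.1922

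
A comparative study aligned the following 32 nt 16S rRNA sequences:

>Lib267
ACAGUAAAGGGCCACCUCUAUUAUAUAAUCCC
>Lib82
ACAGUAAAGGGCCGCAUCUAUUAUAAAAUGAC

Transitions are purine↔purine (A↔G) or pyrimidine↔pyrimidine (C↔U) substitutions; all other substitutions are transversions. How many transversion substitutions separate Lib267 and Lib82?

4

Mismatches occur at site 14 (A→G, transition), site 16 (C→A, transversion), site 26 (U→A, transversion), site 30 (C→G, transversion), site 31 (C→A, transversion).
Of the 5 differences, 1 transition and 4 transversions, so the answer is 4.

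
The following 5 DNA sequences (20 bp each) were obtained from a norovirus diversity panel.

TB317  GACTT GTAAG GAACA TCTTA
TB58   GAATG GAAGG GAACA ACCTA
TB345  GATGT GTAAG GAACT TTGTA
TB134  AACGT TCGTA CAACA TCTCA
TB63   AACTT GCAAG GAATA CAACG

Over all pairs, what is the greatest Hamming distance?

Pairwise Hamming distances:
  TB317 vs TB58: 6
  TB317 vs TB345: 5
  TB317 vs TB134: 9
  TB317 vs TB63: 8
  TB58 vs TB345: 9
  TB58 vs TB134: 13
  TB58 vs TB63: 11
  TB345 vs TB134: 12
  TB345 vs TB63: 11
  TB134 vs TB63: 11
The largest is 13, between TB58 and TB134.

13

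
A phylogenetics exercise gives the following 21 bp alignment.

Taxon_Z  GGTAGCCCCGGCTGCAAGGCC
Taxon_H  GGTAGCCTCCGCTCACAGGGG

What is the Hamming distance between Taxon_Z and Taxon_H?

7

Differing sites — 8:C/T; 10:G/C; 14:G/C; 15:C/A; 16:A/C; 20:C/G; 21:C/G.
That gives 7 mismatches out of 21 aligned sites, so the Hamming distance is 7.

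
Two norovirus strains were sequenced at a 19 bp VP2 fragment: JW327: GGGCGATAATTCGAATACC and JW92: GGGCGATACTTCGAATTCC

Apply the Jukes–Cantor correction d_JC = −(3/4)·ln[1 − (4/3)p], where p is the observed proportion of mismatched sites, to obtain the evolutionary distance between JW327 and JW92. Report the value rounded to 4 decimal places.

The sequences differ at positions 9 (A/C), 17 (A/T).
p = 2/19 = 0.105263.
d = −0.75 · ln(1 − (4/3)·0.105263) = −0.75 · ln(0.859649) = −0.75 · (-0.151231) = 0.1134.

0.1134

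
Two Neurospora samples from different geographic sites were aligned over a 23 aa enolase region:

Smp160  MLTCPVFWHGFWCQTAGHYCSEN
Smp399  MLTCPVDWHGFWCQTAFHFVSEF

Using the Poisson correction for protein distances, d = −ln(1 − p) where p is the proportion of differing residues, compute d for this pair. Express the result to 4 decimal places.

Differing sites — 7:F/D; 17:G/F; 19:Y/F; 20:C/V; 23:N/F.
p = 5/23 = 0.217391.
d = −ln(1 − 0.217391) = −ln(0.782609) = 0.2451.

0.2451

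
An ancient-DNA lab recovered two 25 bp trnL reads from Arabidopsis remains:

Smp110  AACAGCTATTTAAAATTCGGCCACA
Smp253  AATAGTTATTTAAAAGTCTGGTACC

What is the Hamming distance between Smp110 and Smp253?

7

Mismatches occur at site 3 (C→T), site 6 (C→T), site 16 (T→G), site 19 (G→T), site 21 (C→G), site 22 (C→T), site 25 (A→C).
That gives 7 mismatches out of 25 aligned sites, so the Hamming distance is 7.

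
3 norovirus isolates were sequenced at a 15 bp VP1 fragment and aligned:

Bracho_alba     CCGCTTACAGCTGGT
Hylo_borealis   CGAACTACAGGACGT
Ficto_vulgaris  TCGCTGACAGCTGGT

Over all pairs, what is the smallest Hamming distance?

2

Pairwise Hamming distances:
  Bracho_alba vs Hylo_borealis: 7
  Bracho_alba vs Ficto_vulgaris: 2
  Hylo_borealis vs Ficto_vulgaris: 9
The smallest is 2, between Bracho_alba and Ficto_vulgaris.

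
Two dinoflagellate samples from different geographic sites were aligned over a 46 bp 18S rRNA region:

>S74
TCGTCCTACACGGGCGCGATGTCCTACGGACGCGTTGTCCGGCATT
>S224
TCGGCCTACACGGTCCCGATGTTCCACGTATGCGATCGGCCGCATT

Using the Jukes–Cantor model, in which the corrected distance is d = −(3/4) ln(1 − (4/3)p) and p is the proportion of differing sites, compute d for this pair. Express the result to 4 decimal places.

The sequences differ at positions 4 (T/G), 14 (G/T), 16 (G/C), 23 (C/T), 25 (T/C), 29 (G/T), 31 (C/T), 35 (T/A), 37 (G/C), 38 (T/G), 39 (C/G), 41 (G/C).
p = 12/46 = 0.260870.
d = −0.75 · ln(1 − (4/3)·0.260870) = −0.75 · ln(0.652173) = −0.75 · (-0.427445) = 0.3206.

0.3206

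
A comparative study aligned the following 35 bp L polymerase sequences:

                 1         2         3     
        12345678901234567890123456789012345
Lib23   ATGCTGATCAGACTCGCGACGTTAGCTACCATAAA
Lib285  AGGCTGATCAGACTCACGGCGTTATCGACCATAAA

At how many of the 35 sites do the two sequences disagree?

The sequences differ at positions 2 (T/G), 16 (G/A), 19 (A/G), 25 (G/T), 27 (T/G).
That gives 5 mismatches out of 35 aligned sites, so the Hamming distance is 5.

5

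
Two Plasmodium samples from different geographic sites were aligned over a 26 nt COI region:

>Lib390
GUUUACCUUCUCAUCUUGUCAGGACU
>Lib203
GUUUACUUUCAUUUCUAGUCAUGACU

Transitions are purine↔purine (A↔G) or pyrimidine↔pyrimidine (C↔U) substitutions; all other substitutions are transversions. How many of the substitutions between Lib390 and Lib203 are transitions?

Mismatches occur at site 7 (C↔U, transition), site 11 (U↔A, transversion), site 12 (C↔U, transition), site 13 (A↔U, transversion), site 17 (U↔A, transversion), site 22 (G↔U, transversion).
Of the 6 differences, 2 transitions and 4 transversions, so the answer is 2.

2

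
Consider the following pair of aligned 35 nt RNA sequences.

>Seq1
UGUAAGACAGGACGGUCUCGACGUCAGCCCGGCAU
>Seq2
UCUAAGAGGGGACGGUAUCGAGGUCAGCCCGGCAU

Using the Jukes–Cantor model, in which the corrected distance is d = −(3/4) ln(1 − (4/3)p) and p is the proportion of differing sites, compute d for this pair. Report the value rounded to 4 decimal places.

0.1585

Mismatches occur at site 2 (G↔C), site 8 (C↔G), site 9 (A↔G), site 17 (C↔A), site 22 (C↔G).
p = 5/35 = 0.142857.
d = −0.75 · ln(1 − (4/3)·0.142857) = −0.75 · ln(0.809524) = −0.75 · (-0.211309) = 0.1585.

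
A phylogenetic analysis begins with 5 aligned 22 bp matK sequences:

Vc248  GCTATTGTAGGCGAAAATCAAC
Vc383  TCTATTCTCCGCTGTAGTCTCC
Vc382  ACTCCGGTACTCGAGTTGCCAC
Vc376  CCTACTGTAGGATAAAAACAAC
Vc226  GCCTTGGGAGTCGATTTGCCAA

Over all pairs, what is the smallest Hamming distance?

5

Pairwise Hamming distances:
  Vc248 vs Vc383: 10
  Vc248 vs Vc382: 11
  Vc248 vs Vc376: 5
  Vc248 vs Vc226: 11
  Vc383 vs Vc382: 15
  Vc383 vs Vc376: 12
  Vc383 vs Vc226: 17
  Vc382 vs Vc376: 12
  Vc382 vs Vc226: 8
  Vc376 vs Vc226: 15
The smallest is 5, between Vc248 and Vc376.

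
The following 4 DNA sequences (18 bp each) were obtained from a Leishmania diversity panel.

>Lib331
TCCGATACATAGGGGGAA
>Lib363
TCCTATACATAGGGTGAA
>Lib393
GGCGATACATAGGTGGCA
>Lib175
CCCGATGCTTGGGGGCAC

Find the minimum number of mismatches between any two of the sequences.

2

Pairwise Hamming distances:
  Lib331 vs Lib363: 2
  Lib331 vs Lib393: 4
  Lib331 vs Lib175: 6
  Lib363 vs Lib393: 6
  Lib363 vs Lib175: 8
  Lib393 vs Lib175: 9
The smallest is 2, between Lib331 and Lib363.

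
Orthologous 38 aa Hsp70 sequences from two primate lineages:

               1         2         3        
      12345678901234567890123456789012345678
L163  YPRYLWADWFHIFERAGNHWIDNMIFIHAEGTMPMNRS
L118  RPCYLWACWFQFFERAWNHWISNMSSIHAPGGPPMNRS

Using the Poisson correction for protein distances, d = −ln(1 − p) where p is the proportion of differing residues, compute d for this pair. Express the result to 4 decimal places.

0.3795

Mismatches occur at site 1 (Y/R), site 3 (R/C), site 8 (D/C), site 11 (H/Q), site 12 (I/F), site 17 (G/W), site 22 (D/S), site 25 (I/S), site 26 (F/S), site 30 (E/P), site 32 (T/G), site 33 (M/P).
p = 12/38 = 0.315789.
d = −ln(1 − 0.315789) = −ln(0.684211) = 0.3795.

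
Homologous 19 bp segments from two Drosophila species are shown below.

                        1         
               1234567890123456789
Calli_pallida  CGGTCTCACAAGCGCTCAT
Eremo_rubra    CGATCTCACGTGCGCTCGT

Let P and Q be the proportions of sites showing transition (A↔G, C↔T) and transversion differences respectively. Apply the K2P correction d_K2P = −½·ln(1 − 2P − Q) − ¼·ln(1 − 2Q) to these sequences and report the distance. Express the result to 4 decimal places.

The sequences differ at positions 3 (G/A, transition), 10 (A/G, transition), 11 (A/T, transversion), 18 (A/G, transition).
Of the 4 differences, 3 transitions and 1 transversion over 19 sites: P = 3/19 = 0.157895, Q = 1/19 = 0.052632.
d = −0.5·ln(0.631578) − 0.25·ln(0.894736) = −0.5·(-0.459534) − 0.25·(-0.111227) = 0.2576.

0.2576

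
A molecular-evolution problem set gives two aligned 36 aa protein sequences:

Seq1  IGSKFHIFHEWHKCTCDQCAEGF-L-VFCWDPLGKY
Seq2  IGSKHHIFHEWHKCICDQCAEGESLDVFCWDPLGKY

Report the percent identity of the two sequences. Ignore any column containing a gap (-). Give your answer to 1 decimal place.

91.2%

Excluding the 2 gap columns leaves 34 comparable sites.
Differing sites — 5:F/H; 15:T/I; 23:F/E.
31 of the 34 comparable sites match, so the percent identity is 31/34 × 100 = 91.2%.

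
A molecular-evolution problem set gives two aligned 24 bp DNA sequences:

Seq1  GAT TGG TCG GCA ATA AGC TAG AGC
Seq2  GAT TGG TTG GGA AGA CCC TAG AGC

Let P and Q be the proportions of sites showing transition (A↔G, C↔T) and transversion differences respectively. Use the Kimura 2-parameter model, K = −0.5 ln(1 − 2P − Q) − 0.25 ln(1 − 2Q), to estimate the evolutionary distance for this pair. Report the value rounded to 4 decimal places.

0.2452

The sequences differ at positions 8 (C/T, transition), 11 (C/G, transversion), 14 (T/G, transversion), 16 (A/C, transversion), 17 (G/C, transversion).
Of the 5 differences, 1 transition and 4 transversions over 24 sites: P = 1/24 = 0.041667, Q = 4/24 = 0.166667.
d = −0.5·ln(0.749999) − 0.25·ln(0.666666) = −0.5·(-0.287683) − 0.25·(-0.405466) = 0.2452.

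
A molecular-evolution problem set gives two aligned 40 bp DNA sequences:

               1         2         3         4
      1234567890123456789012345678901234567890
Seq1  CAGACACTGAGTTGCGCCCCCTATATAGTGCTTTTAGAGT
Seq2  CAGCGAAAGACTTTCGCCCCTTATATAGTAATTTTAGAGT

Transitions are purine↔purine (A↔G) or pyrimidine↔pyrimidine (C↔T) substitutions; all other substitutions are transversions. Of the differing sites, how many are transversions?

Differing sites — 4:A/C (Tv); 5:C/G (Tv); 7:C/A (Tv); 8:T/A (Tv); 11:G/C (Tv); 14:G/T (Tv); 21:C/T (Ti); 30:G/A (Ti); 31:C/A (Tv).
Of the 9 differences, 2 transitions and 7 transversions, so the answer is 7.

7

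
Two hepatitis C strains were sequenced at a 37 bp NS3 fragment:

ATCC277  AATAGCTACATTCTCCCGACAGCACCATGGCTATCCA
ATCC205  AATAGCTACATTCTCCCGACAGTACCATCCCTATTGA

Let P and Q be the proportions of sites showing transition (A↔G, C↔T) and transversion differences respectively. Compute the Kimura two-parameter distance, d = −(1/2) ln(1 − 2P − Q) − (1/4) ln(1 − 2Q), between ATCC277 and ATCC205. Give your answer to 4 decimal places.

Differing sites — 23:C/T (Ti); 29:G/C (Tv); 30:G/C (Tv); 35:C/T (Ti); 36:C/G (Tv).
Of the 5 differences, 2 transitions and 3 transversions over 37 sites: P = 2/37 = 0.054054, Q = 3/37 = 0.081081.
d = −0.5·ln(0.810811) − 0.25·ln(0.837838) = −0.5·(-0.209720) − 0.25·(-0.176931) = 0.1491.

0.1491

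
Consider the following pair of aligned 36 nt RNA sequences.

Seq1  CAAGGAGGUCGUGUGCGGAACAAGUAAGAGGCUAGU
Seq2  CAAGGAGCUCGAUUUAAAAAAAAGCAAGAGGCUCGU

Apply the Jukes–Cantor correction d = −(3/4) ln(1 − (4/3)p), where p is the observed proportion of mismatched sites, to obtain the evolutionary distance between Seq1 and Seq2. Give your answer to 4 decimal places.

0.3470

The sequences differ at positions 8 (G/C), 12 (U/A), 13 (G/U), 15 (G/U), 16 (C/A), 17 (G/A), 18 (G/A), 21 (C/A), 25 (U/C), 34 (A/C).
p = 10/36 = 0.277778.
d = −0.75 · ln(1 − (4/3)·0.277778) = −0.75 · ln(0.629629) = −0.75 · (-0.462625) = 0.3470.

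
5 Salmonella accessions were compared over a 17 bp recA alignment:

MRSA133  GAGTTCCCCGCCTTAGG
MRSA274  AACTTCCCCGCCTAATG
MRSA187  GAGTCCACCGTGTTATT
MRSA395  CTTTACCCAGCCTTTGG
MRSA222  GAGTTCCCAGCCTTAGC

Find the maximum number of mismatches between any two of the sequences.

11

Pairwise Hamming distances:
  MRSA133 vs MRSA274: 4
  MRSA133 vs MRSA187: 6
  MRSA133 vs MRSA395: 6
  MRSA133 vs MRSA222: 2
  MRSA274 vs MRSA187: 8
  MRSA274 vs MRSA395: 8
  MRSA274 vs MRSA222: 6
  MRSA187 vs MRSA395: 11
  MRSA187 vs MRSA222: 7
  MRSA395 vs MRSA222: 6
The largest is 11, between MRSA187 and MRSA395.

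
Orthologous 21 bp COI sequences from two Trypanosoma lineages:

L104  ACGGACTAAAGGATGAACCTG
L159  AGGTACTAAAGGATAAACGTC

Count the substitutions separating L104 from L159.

5

The sequences differ at positions 2 (C/G), 4 (G/T), 15 (G/A), 19 (C/G), 21 (G/C).
That gives 5 mismatches out of 21 aligned sites, so the Hamming distance is 5.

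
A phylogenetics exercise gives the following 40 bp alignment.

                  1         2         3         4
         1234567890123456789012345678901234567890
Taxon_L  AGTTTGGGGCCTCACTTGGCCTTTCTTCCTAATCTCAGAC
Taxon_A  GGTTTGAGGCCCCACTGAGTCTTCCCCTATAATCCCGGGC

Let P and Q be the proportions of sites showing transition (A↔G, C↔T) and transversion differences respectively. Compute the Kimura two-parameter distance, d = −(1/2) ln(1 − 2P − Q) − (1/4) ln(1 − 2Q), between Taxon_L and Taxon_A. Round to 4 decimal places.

Mismatches occur at site 1 (A/G, transition), site 7 (G/A, transition), site 12 (T/C, transition), site 17 (T/G, transversion), site 18 (G/A, transition), site 20 (C/T, transition), site 24 (T/C, transition), site 26 (T/C, transition), site 27 (T/C, transition), site 28 (C/T, transition), site 29 (C/A, transversion), site 35 (T/C, transition), site 37 (A/G, transition), site 39 (A/G, transition).
Of the 14 differences, 12 transitions and 2 transversions over 40 sites: P = 12/40 = 0.300000, Q = 2/40 = 0.050000.
d = −0.5·ln(0.350000) − 0.25·ln(0.900000) = −0.5·(-1.049822) − 0.25·(-0.105361) = 0.5513.

0.5513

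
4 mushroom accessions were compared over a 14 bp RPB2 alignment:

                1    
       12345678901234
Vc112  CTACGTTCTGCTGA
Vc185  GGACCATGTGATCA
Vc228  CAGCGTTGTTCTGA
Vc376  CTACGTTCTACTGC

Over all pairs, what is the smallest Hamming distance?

Pairwise Hamming distances:
  Vc112 vs Vc185: 7
  Vc112 vs Vc228: 4
  Vc112 vs Vc376: 2
  Vc185 vs Vc228: 8
  Vc185 vs Vc376: 9
  Vc228 vs Vc376: 5
The smallest is 2, between Vc112 and Vc376.

2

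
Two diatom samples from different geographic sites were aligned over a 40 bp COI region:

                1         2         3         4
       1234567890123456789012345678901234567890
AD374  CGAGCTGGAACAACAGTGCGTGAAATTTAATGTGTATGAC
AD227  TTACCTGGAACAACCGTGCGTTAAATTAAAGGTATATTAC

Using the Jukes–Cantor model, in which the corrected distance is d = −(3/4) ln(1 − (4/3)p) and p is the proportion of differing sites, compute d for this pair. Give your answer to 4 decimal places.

0.2675

The sequences differ at positions 1 (C/T), 2 (G/T), 4 (G/C), 15 (A/C), 22 (G/T), 28 (T/A), 31 (T/G), 34 (G/A), 38 (G/T).
p = 9/40 = 0.225000.
d = −0.75 · ln(1 − (4/3)·0.225000) = −0.75 · ln(0.700000) = −0.75 · (-0.356675) = 0.2675.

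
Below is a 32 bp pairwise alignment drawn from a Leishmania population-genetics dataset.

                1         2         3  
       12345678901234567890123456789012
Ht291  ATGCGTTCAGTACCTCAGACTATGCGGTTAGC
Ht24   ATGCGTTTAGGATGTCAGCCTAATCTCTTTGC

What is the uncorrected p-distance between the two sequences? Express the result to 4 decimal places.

The sequences differ at positions 8 (C/T), 11 (T/G), 13 (C/T), 14 (C/G), 19 (A/C), 23 (T/A), 24 (G/T), 26 (G/T), 27 (G/C), 30 (A/T).
There are 10 differences over 32 sites, so p = 10/32 = 0.3125.

0.3125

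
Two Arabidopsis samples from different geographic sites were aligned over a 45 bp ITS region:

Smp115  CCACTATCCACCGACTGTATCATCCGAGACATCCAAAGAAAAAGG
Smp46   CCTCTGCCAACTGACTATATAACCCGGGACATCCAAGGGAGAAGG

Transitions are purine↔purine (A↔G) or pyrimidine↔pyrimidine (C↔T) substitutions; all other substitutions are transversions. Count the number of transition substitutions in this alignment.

9

The sequences differ at positions 3 (A/T, transversion), 6 (A/G, transition), 7 (T/C, transition), 9 (C/A, transversion), 12 (C/T, transition), 17 (G/A, transition), 21 (C/A, transversion), 23 (T/C, transition), 27 (A/G, transition), 37 (A/G, transition), 39 (A/G, transition), 41 (A/G, transition).
Of the 12 differences, 9 transitions and 3 transversions, so the answer is 9.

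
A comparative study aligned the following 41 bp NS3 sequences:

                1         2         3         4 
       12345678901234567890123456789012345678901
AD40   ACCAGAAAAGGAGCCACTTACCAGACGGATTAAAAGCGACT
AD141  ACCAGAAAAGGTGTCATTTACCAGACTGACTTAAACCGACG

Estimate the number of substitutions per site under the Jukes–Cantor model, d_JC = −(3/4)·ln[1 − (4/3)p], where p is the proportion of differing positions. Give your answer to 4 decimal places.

0.2260

The sequences differ at positions 12 (A/T), 14 (C/T), 17 (C/T), 27 (G/T), 30 (T/C), 32 (A/T), 36 (G/C), 41 (T/G).
p = 8/41 = 0.195122.
d = −0.75 · ln(1 − (4/3)·0.195122) = −0.75 · ln(0.739837) = −0.75 · (-0.301325) = 0.2260.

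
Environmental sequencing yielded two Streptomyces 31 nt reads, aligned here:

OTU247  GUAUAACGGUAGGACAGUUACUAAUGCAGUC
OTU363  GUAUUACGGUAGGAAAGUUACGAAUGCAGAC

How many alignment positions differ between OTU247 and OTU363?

4

Mismatches occur at site 5 (A↔U), site 15 (C↔A), site 22 (U↔G), site 30 (U↔A).
That gives 4 mismatches out of 31 aligned sites, so the Hamming distance is 4.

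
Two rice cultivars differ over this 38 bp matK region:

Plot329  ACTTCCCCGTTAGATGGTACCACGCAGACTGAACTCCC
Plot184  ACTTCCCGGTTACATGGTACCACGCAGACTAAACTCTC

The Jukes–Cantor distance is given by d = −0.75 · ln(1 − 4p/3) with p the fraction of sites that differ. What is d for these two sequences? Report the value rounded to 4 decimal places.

Differing sites — 8:C/G; 13:G/C; 31:G/A; 37:C/T.
p = 4/38 = 0.105263.
d = −0.75 · ln(1 − (4/3)·0.105263) = −0.75 · ln(0.859649) = −0.75 · (-0.151231) = 0.1134.

0.1134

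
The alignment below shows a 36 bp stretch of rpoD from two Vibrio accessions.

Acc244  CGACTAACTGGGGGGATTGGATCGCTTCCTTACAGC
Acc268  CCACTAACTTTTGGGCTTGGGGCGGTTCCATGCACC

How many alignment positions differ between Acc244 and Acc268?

11

Mismatches occur at site 2 (G/C), site 10 (G/T), site 11 (G/T), site 12 (G/T), site 16 (A/C), site 21 (A/G), site 22 (T/G), site 25 (C/G), site 30 (T/A), site 32 (A/G), site 35 (G/C).
That gives 11 mismatches out of 36 aligned sites, so the Hamming distance is 11.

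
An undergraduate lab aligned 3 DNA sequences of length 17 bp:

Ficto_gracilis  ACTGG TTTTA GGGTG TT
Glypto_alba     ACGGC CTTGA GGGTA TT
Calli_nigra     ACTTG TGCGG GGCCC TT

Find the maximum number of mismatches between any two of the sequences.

Pairwise Hamming distances:
  Ficto_gracilis vs Glypto_alba: 5
  Ficto_gracilis vs Calli_nigra: 8
  Glypto_alba vs Calli_nigra: 10
The largest is 10, between Glypto_alba and Calli_nigra.

10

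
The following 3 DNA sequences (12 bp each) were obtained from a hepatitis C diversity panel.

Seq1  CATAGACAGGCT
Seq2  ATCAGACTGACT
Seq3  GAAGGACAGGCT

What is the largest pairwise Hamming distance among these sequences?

Pairwise Hamming distances:
  Seq1 vs Seq2: 5
  Seq1 vs Seq3: 3
  Seq2 vs Seq3: 6
The largest is 6, between Seq2 and Seq3.

6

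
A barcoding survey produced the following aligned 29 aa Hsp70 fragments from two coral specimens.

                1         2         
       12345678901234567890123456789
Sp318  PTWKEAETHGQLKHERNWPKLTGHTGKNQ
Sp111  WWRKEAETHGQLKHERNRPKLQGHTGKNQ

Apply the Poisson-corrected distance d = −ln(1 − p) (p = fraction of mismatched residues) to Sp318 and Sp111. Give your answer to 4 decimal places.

Differing sites — 1:P/W; 2:T/W; 3:W/R; 18:W/R; 22:T/Q.
p = 5/29 = 0.172414.
d = −ln(1 − 0.172414) = −ln(0.827586) = 0.1892.

0.1892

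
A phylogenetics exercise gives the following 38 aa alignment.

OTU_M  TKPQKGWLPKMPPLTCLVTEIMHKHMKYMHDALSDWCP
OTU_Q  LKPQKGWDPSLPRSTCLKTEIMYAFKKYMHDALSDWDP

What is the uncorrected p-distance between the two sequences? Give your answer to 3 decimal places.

0.316

Mismatches occur at site 1 (T→L), site 8 (L→D), site 10 (K→S), site 11 (M→L), site 13 (P→R), site 14 (L→S), site 18 (V→K), site 23 (H→Y), site 24 (K→A), site 25 (H→F), site 26 (M→K), site 37 (C→D).
There are 12 differences over 38 sites, so p = 12/38 = 0.316.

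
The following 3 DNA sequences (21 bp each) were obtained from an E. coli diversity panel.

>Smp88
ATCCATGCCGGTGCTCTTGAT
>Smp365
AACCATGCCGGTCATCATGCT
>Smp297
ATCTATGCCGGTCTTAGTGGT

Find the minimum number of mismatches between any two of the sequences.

Pairwise Hamming distances:
  Smp88 vs Smp365: 5
  Smp88 vs Smp297: 6
  Smp365 vs Smp297: 6
The smallest is 5, between Smp88 and Smp365.

5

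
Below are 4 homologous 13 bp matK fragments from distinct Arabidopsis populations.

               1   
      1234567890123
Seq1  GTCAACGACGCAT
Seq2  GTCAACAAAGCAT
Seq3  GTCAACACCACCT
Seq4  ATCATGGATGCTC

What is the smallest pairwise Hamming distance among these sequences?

Pairwise Hamming distances:
  Seq1 vs Seq2: 2
  Seq1 vs Seq3: 4
  Seq1 vs Seq4: 6
  Seq2 vs Seq3: 4
  Seq2 vs Seq4: 7
  Seq3 vs Seq4: 9
The smallest is 2, between Seq1 and Seq2.

2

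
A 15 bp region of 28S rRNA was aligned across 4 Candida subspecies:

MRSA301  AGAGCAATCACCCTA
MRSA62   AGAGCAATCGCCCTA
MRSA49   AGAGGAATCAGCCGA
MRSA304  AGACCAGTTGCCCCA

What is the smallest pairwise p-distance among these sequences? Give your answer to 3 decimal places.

Pairwise Hamming distances:
  MRSA301 vs MRSA62: 1
  MRSA301 vs MRSA49: 3
  MRSA301 vs MRSA304: 5
  MRSA62 vs MRSA49: 4
  MRSA62 vs MRSA304: 4
  MRSA49 vs MRSA304: 7
The smallest is 1 mismatch, between MRSA301 and MRSA62; p = 1/15 = 0.067.

0.067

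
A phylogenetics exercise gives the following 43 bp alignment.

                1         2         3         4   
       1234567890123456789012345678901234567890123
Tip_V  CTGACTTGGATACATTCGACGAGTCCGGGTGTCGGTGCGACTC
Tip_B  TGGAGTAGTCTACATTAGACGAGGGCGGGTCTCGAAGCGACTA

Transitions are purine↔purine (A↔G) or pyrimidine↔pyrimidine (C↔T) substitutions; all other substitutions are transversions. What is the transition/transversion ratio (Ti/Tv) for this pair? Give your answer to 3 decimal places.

The sequences differ at positions 1 (C/T, transition), 2 (T/G, transversion), 5 (C/G, transversion), 7 (T/A, transversion), 9 (G/T, transversion), 10 (A/C, transversion), 17 (C/A, transversion), 24 (T/G, transversion), 25 (C/G, transversion), 31 (G/C, transversion), 35 (G/A, transition), 36 (T/A, transversion), 43 (C/A, transversion).
Of the 13 differences, 2 transitions and 11 transversions, so Ti/Tv = 2/11 = 0.182.

0.182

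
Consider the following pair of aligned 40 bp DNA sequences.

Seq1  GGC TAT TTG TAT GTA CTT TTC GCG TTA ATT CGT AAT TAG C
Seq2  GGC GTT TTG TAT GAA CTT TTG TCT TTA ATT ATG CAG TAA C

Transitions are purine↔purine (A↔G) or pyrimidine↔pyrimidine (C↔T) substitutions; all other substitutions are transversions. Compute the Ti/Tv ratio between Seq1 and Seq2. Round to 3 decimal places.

Differing sites — 4:T/G (Tv); 5:A/T (Tv); 14:T/A (Tv); 21:C/G (Tv); 22:G/T (Tv); 24:G/T (Tv); 31:C/A (Tv); 32:G/T (Tv); 33:T/G (Tv); 34:A/C (Tv); 36:T/G (Tv); 39:G/A (Ti).
Of the 12 differences, 1 transition and 11 transversions, so Ti/Tv = 1/11 = 0.091.

0.091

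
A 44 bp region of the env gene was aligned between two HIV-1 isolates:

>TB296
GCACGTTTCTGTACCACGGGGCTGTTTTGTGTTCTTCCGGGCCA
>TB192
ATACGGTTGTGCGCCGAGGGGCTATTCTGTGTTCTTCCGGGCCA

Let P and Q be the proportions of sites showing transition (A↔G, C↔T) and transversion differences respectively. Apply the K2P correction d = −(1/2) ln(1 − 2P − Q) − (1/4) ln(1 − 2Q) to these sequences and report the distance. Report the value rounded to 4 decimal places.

0.2808

Mismatches occur at site 1 (G→A, transition), site 2 (C→T, transition), site 6 (T→G, transversion), site 9 (C→G, transversion), site 12 (T→C, transition), site 13 (A→G, transition), site 16 (A→G, transition), site 17 (C→A, transversion), site 24 (G→A, transition), site 27 (T→C, transition).
Of the 10 differences, 7 transitions and 3 transversions over 44 sites: P = 7/44 = 0.159091, Q = 3/44 = 0.068182.
d = −0.5·ln(0.613636) − 0.25·ln(0.863636) = −0.5·(-0.488353) − 0.25·(-0.146604) = 0.2808.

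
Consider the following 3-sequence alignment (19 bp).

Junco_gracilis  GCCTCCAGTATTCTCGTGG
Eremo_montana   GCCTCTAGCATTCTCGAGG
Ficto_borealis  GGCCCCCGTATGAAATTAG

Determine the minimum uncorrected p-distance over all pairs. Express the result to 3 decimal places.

0.158

Pairwise Hamming distances:
  Junco_gracilis vs Eremo_montana: 3
  Junco_gracilis vs Ficto_borealis: 9
  Eremo_montana vs Ficto_borealis: 12
The smallest is 3 mismatches, between Junco_gracilis and Eremo_montana; p = 3/19 = 0.158.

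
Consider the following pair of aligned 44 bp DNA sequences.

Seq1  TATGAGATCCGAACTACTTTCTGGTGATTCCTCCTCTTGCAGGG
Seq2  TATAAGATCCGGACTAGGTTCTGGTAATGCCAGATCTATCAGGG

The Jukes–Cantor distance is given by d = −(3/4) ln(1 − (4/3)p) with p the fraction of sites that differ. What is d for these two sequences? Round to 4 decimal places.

0.3041

Differing sites — 4:G/A; 12:A/G; 17:C/G; 18:T/G; 26:G/A; 29:T/G; 32:T/A; 33:C/G; 34:C/A; 38:T/A; 39:G/T.
p = 11/44 = 0.250000.
d = −0.75 · ln(1 − (4/3)·0.250000) = −0.75 · ln(0.666667) = −0.75 · (-0.405465) = 0.3041.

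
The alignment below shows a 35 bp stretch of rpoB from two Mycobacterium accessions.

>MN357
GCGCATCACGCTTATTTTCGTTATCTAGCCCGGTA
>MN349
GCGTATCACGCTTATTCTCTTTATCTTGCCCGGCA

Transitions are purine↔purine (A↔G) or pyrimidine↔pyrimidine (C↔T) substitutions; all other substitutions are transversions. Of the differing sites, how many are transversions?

2

The sequences differ at positions 4 (C/T, transition), 17 (T/C, transition), 20 (G/T, transversion), 27 (A/T, transversion), 34 (T/C, transition).
Of the 5 differences, 3 transitions and 2 transversions, so the answer is 2.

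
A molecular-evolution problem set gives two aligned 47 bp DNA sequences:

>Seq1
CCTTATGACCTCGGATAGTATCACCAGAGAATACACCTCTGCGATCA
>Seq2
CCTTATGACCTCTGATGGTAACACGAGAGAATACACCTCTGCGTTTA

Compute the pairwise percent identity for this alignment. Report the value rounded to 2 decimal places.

The sequences differ at positions 13 (G/T), 17 (A/G), 21 (T/A), 25 (C/G), 44 (A/T), 46 (C/T).
41 of the 47 sites match, so the percent identity is 41/47 × 100 = 87.23%.

87.23%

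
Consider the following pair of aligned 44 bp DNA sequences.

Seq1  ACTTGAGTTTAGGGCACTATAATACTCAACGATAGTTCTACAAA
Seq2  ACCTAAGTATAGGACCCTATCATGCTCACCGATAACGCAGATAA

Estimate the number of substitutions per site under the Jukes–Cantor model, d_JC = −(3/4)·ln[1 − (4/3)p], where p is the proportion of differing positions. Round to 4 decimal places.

Differing sites — 3:T/C; 5:G/A; 9:T/A; 14:G/A; 16:A/C; 21:A/C; 24:A/G; 29:A/C; 35:G/A; 36:T/C; 37:T/G; 39:T/A; 40:A/G; 41:C/A; 42:A/T.
p = 15/44 = 0.340909.
d = −0.75 · ln(1 − (4/3)·0.340909) = −0.75 · ln(0.545455) = −0.75 · (-0.606135) = 0.4546.

0.4546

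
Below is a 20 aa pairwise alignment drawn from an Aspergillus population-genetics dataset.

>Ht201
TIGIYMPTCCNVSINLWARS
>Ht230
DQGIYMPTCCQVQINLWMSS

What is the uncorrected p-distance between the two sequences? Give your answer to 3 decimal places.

0.300

Differing sites — 1:T/D; 2:I/Q; 11:N/Q; 13:S/Q; 18:A/M; 19:R/S.
There are 6 differences over 20 sites, so p = 6/20 = 0.300.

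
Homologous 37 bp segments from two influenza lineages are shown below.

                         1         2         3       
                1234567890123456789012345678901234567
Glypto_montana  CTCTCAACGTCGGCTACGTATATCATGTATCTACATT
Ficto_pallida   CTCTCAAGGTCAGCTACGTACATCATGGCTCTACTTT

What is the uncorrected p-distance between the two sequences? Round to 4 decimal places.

0.1622

Differing sites — 8:C/G; 12:G/A; 21:T/C; 28:T/G; 29:A/C; 35:A/T.
There are 6 differences over 37 sites, so p = 6/37 = 0.1622.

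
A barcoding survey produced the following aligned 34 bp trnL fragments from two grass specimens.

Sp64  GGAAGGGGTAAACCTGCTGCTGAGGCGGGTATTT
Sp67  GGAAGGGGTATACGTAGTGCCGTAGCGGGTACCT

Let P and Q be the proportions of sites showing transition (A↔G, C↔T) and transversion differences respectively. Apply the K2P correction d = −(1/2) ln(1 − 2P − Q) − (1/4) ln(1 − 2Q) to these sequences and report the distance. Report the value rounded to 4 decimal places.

Differing sites — 11:A/T (Tv); 14:C/G (Tv); 16:G/A (Ti); 17:C/G (Tv); 21:T/C (Ti); 23:A/T (Tv); 24:G/A (Ti); 32:T/C (Ti); 33:T/C (Ti).
Of the 9 differences, 5 transitions and 4 transversions over 34 sites: P = 5/34 = 0.147059, Q = 4/34 = 0.117647.
d = −0.5·ln(0.588235) − 0.25·ln(0.764706) = −0.5·(-0.530629) − 0.25·(-0.268264) = 0.3324.

0.3324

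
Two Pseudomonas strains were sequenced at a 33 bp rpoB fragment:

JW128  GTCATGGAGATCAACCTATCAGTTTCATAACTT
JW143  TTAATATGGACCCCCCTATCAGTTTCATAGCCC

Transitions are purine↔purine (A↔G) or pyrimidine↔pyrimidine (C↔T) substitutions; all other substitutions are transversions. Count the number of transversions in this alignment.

The sequences differ at positions 1 (G/T, transversion), 3 (C/A, transversion), 6 (G/A, transition), 7 (G/T, transversion), 8 (A/G, transition), 11 (T/C, transition), 13 (A/C, transversion), 14 (A/C, transversion), 30 (A/G, transition), 32 (T/C, transition), 33 (T/C, transition).
Of the 11 differences, 6 transitions and 5 transversions, so the answer is 5.

5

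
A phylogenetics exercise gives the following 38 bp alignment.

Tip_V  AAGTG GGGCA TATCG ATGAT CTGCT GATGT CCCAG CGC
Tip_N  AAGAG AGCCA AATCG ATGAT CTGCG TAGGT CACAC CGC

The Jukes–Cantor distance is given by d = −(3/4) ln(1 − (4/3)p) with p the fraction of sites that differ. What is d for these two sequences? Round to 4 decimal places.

The sequences differ at positions 4 (T/A), 6 (G/A), 8 (G/C), 11 (T/A), 25 (T/G), 26 (G/T), 28 (T/G), 32 (C/A), 35 (G/C).
p = 9/38 = 0.236842.
d = −0.75 · ln(1 − (4/3)·0.236842) = −0.75 · ln(0.684211) = −0.75 · (-0.379489) = 0.2846.

0.2846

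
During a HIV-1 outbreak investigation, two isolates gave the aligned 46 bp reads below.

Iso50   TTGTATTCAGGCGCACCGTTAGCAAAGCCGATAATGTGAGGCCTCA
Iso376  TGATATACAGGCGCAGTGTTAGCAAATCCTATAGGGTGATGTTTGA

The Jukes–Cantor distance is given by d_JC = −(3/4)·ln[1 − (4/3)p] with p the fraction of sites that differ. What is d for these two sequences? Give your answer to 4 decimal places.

0.3547

Mismatches occur at site 2 (T/G), site 3 (G/A), site 7 (T/A), site 16 (C/G), site 17 (C/T), site 27 (G/T), site 30 (G/T), site 34 (A/G), site 35 (T/G), site 40 (G/T), site 42 (C/T), site 43 (C/T), site 45 (C/G).
p = 13/46 = 0.282609.
d = −0.75 · ln(1 − (4/3)·0.282609) = −0.75 · ln(0.623188) = −0.75 · (-0.472907) = 0.3547.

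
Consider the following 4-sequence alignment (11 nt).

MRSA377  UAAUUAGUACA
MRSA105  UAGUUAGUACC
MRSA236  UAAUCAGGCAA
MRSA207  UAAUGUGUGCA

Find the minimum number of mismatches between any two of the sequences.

2

Pairwise Hamming distances:
  MRSA377 vs MRSA105: 2
  MRSA377 vs MRSA236: 4
  MRSA377 vs MRSA207: 3
  MRSA105 vs MRSA236: 6
  MRSA105 vs MRSA207: 5
  MRSA236 vs MRSA207: 5
The smallest is 2, between MRSA377 and MRSA105.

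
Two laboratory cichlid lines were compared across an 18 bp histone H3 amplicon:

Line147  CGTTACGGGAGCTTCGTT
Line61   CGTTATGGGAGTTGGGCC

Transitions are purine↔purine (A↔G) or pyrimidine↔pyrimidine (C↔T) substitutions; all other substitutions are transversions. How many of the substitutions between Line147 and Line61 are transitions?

Mismatches occur at site 6 (C↔T, transition), site 12 (C↔T, transition), site 14 (T↔G, transversion), site 15 (C↔G, transversion), site 17 (T↔C, transition), site 18 (T↔C, transition).
Of the 6 differences, 4 transitions and 2 transversions, so the answer is 4.

4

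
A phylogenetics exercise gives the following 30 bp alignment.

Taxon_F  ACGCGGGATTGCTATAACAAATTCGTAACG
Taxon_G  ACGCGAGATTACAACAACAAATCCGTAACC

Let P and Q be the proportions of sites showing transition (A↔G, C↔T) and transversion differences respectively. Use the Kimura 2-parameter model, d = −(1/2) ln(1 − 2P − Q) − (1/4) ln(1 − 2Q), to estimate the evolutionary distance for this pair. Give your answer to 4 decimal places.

0.2385

Mismatches occur at site 6 (G→A, transition), site 11 (G→A, transition), site 13 (T→A, transversion), site 15 (T→C, transition), site 23 (T→C, transition), site 30 (G→C, transversion).
Of the 6 differences, 4 transitions and 2 transversions over 30 sites: P = 4/30 = 0.133333, Q = 2/30 = 0.066667.
d = −0.5·ln(0.666667) − 0.25·ln(0.866666) = −0.5·(-0.405465) − 0.25·(-0.143102) = 0.2385.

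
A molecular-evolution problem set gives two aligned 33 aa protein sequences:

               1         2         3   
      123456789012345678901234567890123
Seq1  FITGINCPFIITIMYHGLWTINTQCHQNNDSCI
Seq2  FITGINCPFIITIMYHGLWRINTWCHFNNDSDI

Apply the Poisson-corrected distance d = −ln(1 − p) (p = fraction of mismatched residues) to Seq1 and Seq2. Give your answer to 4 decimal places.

Differing sites — 20:T/R; 24:Q/W; 27:Q/F; 32:C/D.
p = 4/33 = 0.121212.
d = −ln(1 − 0.121212) = −ln(0.878788) = 0.1292.

0.1292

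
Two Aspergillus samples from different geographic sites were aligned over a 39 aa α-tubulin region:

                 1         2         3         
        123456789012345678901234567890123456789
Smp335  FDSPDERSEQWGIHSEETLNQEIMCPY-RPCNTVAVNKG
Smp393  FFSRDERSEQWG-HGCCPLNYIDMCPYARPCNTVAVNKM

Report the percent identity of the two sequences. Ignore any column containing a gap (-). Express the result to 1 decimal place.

73.0%

Excluding the 2 gap columns leaves 37 comparable sites.
Differing sites — 2:D/F; 4:P/R; 15:S/G; 16:E/C; 17:E/C; 18:T/P; 21:Q/Y; 22:E/I; 23:I/D; 39:G/M.
27 of the 37 comparable sites match, so the percent identity is 27/37 × 100 = 73.0%.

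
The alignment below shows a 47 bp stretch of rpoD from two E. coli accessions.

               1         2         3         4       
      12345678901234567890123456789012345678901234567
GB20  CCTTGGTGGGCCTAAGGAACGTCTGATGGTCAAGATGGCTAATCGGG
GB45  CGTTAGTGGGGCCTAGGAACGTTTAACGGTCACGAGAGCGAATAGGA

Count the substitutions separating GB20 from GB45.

Mismatches occur at site 2 (C↔G), site 5 (G↔A), site 11 (C↔G), site 13 (T↔C), site 14 (A↔T), site 23 (C↔T), site 25 (G↔A), site 27 (T↔C), site 33 (A↔C), site 36 (T↔G), site 37 (G↔A), site 40 (T↔G), site 44 (C↔A), site 47 (G↔A).
That gives 14 mismatches out of 47 aligned sites, so the Hamming distance is 14.

14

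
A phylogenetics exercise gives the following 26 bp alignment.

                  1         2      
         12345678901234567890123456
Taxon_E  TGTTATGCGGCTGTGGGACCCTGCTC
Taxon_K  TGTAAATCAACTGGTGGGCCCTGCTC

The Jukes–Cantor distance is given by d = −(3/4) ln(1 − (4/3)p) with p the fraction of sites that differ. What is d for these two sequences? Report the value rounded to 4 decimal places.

0.3961

Differing sites — 4:T/A; 6:T/A; 7:G/T; 9:G/A; 10:G/A; 14:T/G; 15:G/T; 18:A/G.
p = 8/26 = 0.307692.
d = −0.75 · ln(1 − (4/3)·0.307692) = −0.75 · ln(0.589744) = −0.75 · (-0.528067) = 0.3961.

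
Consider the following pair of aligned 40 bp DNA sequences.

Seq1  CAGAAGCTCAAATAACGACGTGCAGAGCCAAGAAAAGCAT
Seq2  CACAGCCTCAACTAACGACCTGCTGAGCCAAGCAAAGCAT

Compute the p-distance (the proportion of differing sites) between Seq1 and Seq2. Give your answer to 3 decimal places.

0.175

The sequences differ at positions 3 (G/C), 5 (A/G), 6 (G/C), 12 (A/C), 20 (G/C), 24 (A/T), 33 (A/C).
There are 7 differences over 40 sites, so p = 7/40 = 0.175.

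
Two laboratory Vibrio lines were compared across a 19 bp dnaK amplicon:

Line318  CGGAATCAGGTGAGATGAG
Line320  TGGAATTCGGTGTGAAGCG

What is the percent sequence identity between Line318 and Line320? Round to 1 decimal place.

68.4%

Mismatches occur at site 1 (C↔T), site 7 (C↔T), site 8 (A↔C), site 13 (A↔T), site 16 (T↔A), site 18 (A↔C).
13 of the 19 sites match, so the percent identity is 13/19 × 100 = 68.4%.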